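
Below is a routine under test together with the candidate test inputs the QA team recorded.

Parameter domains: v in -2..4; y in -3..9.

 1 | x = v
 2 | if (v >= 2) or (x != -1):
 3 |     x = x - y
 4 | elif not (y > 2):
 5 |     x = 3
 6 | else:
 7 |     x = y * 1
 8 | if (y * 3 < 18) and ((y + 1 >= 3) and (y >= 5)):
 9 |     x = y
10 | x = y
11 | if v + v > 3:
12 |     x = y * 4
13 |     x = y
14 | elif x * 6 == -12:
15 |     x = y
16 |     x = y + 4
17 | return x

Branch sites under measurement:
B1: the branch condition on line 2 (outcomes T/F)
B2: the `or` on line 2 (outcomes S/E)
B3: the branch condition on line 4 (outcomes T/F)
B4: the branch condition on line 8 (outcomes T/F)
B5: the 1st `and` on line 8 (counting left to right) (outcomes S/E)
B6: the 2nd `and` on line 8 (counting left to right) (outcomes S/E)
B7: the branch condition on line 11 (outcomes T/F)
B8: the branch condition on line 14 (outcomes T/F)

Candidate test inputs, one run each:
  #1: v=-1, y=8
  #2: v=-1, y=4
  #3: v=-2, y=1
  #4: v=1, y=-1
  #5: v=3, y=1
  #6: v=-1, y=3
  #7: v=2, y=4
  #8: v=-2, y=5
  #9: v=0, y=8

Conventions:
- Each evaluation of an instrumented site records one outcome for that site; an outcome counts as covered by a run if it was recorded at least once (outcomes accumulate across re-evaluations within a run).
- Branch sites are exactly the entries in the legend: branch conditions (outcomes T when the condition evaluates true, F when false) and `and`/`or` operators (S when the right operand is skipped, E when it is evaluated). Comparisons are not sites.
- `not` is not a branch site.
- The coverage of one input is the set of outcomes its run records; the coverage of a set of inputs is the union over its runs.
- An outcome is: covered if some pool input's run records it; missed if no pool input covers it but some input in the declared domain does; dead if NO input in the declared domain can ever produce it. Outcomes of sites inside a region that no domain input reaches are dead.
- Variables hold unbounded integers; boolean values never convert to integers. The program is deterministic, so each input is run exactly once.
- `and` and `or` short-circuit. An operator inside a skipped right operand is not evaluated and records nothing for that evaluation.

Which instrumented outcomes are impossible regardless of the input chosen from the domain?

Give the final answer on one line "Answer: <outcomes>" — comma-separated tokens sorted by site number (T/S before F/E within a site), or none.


checking every outcome against all 91 domain inputs:
  reachable outcomes have witnesses, e.g. B1=T (e.g. v=-2, y=-3), B1=F (e.g. v=-1, y=-3), B2=S (e.g. v=2, y=-3), B2=E (e.g. v=-2, y=-3)
Answer: none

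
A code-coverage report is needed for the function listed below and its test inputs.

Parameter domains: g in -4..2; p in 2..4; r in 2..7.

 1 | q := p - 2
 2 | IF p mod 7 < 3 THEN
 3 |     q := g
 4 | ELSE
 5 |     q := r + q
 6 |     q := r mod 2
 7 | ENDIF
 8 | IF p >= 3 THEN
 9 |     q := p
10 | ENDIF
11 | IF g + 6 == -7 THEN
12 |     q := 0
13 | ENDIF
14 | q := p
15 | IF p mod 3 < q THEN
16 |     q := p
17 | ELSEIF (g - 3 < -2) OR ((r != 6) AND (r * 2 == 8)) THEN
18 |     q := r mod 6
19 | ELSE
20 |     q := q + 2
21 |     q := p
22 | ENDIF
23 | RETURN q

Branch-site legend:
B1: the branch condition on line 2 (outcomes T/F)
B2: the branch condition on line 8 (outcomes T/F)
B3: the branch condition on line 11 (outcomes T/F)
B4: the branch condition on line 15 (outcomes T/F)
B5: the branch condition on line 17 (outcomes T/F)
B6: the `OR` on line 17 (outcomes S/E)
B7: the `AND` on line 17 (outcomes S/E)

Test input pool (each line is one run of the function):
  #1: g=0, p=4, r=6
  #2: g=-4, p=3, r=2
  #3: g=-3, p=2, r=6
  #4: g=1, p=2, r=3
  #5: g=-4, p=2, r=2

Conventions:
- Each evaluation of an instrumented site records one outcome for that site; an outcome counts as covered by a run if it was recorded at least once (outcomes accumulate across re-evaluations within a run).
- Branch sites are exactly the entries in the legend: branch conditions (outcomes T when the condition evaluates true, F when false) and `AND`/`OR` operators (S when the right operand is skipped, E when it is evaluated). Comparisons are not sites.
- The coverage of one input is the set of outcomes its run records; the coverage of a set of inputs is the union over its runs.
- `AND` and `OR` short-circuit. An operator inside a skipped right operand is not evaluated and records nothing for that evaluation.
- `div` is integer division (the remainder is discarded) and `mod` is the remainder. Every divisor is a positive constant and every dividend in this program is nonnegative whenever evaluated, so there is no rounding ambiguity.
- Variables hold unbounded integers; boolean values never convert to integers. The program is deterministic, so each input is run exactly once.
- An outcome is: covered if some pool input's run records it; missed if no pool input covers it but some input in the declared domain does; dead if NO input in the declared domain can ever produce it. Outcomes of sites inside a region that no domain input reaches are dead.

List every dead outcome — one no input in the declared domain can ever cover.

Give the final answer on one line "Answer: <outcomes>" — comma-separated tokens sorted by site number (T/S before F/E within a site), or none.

running all 126 domain inputs and tallying outcomes:
  B3=T: unreachable across the whole domain -> dead
  reachable outcomes have witnesses, e.g. B1=T (e.g. g=-4, p=2, r=2), B1=F (e.g. g=-4, p=3, r=2), B2=T (e.g. g=-4, p=3, r=2), B2=F (e.g. g=-4, p=2, r=2)

Answer: B3=T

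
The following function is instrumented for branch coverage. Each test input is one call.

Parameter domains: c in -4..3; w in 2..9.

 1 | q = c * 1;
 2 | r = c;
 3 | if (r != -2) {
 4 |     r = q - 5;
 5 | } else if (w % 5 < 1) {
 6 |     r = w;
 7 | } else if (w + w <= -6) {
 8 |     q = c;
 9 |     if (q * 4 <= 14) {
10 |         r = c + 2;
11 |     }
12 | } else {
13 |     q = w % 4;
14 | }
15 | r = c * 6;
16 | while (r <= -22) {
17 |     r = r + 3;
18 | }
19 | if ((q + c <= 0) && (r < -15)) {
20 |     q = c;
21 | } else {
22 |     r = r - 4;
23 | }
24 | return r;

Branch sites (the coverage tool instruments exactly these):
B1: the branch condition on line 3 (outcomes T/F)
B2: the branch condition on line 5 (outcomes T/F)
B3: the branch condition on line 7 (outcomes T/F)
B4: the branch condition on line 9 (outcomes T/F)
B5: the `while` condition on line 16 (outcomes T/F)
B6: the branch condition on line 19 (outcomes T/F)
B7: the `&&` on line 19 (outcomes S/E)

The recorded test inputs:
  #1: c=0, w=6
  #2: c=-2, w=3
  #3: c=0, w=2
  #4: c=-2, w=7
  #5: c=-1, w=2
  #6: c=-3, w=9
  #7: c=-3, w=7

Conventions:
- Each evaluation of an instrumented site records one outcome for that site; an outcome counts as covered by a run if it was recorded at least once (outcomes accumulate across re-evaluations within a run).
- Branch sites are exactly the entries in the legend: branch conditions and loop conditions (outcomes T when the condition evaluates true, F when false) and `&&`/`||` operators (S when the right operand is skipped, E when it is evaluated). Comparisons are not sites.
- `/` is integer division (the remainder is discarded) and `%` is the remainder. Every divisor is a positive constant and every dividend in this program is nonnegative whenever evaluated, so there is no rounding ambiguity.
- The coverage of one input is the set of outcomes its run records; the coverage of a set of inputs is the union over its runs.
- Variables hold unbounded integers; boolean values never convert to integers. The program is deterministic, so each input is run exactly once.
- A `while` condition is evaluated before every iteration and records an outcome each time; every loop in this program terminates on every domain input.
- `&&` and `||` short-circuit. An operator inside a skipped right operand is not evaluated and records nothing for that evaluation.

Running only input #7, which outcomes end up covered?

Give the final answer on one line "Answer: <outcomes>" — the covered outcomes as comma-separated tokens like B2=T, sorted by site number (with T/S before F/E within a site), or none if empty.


Event log for input #7 (c=-3, w=7):
  B1->T, B5->F, B7->E, B6->T
as a set, this run covers: B1=T, B5=F, B6=T, B7=E
Answer: B1=T, B5=F, B6=T, B7=E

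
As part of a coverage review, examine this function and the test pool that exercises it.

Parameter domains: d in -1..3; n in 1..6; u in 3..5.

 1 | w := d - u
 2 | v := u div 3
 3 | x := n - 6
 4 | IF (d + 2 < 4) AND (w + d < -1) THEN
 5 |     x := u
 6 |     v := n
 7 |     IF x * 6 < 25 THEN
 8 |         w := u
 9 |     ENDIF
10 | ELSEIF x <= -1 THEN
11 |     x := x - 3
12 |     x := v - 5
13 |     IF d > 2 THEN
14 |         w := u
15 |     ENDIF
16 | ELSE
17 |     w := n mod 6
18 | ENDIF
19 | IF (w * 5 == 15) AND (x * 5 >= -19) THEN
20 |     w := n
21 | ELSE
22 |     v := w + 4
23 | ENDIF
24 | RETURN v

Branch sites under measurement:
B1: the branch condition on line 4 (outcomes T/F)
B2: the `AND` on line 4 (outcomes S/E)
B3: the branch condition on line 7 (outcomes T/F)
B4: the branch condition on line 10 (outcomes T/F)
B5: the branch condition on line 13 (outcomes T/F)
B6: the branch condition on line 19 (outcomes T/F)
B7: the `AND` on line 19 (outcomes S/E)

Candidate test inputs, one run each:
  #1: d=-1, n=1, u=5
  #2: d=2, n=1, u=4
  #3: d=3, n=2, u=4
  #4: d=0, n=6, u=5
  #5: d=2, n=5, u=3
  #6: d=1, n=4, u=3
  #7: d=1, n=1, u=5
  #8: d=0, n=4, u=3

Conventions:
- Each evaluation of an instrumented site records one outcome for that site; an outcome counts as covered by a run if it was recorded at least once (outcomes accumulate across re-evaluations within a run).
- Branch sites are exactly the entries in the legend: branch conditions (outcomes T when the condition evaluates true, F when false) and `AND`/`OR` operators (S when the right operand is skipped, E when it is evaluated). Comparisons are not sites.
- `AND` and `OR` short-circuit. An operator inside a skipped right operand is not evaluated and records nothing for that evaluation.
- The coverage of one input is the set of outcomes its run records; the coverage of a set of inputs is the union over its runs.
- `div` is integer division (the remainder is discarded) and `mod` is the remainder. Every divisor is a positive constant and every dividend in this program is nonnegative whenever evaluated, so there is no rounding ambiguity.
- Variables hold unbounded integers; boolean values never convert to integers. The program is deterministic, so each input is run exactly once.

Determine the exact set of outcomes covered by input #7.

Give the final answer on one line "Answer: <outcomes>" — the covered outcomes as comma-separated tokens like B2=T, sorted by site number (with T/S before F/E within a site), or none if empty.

Event log for input #7 (d=1, n=1, u=5):
  B2->E, B1->T, B3->F, B7->S, B6->F
as a set, this run covers: B1=T, B2=E, B3=F, B6=F, B7=S

Answer: B1=T, B2=E, B3=F, B6=F, B7=S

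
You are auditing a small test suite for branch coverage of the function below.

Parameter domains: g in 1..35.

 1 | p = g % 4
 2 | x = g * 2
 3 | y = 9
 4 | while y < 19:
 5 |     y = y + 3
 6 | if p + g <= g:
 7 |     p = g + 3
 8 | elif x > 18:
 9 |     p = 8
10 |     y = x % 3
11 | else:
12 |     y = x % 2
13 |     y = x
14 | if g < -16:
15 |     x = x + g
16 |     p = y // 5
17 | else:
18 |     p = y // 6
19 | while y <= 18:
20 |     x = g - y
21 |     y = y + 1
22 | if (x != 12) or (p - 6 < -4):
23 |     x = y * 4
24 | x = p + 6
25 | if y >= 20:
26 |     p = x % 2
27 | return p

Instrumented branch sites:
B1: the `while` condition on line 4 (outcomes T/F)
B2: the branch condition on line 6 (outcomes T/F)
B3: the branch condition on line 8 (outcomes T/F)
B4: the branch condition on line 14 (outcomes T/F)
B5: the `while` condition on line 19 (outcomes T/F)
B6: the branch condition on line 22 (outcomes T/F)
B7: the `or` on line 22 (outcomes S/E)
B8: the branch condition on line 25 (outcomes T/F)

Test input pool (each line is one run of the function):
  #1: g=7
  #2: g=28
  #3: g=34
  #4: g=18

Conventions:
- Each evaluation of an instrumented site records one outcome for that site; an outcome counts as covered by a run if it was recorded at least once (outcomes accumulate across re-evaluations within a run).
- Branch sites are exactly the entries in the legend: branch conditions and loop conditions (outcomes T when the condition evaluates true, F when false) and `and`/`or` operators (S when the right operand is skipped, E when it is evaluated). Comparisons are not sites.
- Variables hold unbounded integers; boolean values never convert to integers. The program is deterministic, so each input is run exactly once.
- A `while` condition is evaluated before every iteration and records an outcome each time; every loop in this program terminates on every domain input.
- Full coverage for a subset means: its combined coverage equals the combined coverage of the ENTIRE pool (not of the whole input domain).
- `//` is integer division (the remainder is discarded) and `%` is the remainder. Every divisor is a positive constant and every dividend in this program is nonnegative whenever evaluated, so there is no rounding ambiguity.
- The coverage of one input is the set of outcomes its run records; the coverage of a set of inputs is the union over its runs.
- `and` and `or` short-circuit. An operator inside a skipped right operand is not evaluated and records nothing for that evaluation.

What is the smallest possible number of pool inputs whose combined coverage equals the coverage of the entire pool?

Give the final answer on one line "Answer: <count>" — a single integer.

run #1 (g=7) runs B1->T, B1->T, B1->T, B1->T, B1->F, B2->F, B3->F, B4->F, B5->T, B5->T, B5->T, B5->T, B5->T, B5->F, ...; records B1=T, B1=F, B2=F, B3=F, B4=F, B5=T, B5=F, B6=T, B7=S, B8=F
run #2 (g=28) runs B1->T, B1->T, B1->T, B1->T, B1->F, B2->T, B4->F, B5->F, B7->S, B6->T, B8->T; records B1=T, B1=F, B2=T, B4=F, B5=F, B6=T, B7=S, B8=T
run #3 (g=34) runs B1->T, B1->T, B1->T, B1->T, B1->F, B2->F, B3->T, B4->F, B5->T, B5->T, B5->T, B5->T, B5->T, B5->T, ...; records B1=T, B1=F, B2=F, B3=T, B4=F, B5=T, B5=F, B6=T, B7=S, B8=F
run #4 (g=18) runs B1->T, B1->T, B1->T, B1->T, B1->F, B2->F, B3->T, B4->F, B5->T, B5->T, B5->T, B5->T, B5->T, B5->T, ...; records B1=T, B1=F, B2=F, B3=T, B4=F, B5=T, B5=F, B6=T, B7=S, B8=F
the full pool covers 13 outcomes: B1=T, B1=F, B2=T, B2=F, B3=T, B3=F, B4=F, B5=T, B5=F, B6=T, B7=S, B8=T, B8=F
checked all size-1 subsets: none covers 13 outcomes (max 10/13)
checked all size-2 subsets: none covers 13 outcomes (max 12/13)
the canonical winner is {1, 2, 3}: size 3, full 13-outcome coverage, earliest index list among size-3 covers

Answer: 3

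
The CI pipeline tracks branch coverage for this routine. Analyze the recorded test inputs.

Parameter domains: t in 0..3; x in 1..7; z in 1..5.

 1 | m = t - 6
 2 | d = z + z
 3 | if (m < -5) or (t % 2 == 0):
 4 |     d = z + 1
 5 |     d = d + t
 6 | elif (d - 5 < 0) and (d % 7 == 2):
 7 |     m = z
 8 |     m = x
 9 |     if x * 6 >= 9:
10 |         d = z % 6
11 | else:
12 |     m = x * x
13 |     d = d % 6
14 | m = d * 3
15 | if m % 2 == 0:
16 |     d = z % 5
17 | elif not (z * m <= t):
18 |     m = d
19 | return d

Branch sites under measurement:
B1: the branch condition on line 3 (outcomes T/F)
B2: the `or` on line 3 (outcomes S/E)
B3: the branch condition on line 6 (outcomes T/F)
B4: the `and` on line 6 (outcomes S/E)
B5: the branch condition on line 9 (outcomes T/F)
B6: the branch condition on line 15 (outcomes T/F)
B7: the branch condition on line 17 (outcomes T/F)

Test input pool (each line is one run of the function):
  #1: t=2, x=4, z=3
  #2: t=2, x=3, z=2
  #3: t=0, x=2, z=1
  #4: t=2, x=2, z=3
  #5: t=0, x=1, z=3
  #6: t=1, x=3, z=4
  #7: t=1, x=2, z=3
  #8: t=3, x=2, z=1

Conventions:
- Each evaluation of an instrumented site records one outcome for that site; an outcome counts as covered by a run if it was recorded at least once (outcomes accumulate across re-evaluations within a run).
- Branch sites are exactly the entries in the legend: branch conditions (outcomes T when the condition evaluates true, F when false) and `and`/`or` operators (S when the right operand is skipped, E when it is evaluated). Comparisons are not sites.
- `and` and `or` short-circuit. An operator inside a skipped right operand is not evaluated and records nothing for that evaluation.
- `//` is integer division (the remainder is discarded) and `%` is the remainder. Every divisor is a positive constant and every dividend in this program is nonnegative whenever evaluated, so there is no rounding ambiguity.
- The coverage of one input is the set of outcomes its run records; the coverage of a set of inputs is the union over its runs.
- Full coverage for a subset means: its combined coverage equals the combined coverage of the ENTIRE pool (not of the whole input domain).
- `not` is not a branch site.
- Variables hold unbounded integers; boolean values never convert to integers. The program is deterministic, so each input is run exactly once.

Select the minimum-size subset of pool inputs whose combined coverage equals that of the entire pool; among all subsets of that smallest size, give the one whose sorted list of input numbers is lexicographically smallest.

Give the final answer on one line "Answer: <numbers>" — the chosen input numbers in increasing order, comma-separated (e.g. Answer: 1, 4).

test 1 (t=2, x=4, z=3) fires B2->E, B1->T, B6->T; hits B1=T, B2=E, B6=T
test 2 (t=2, x=3, z=2) fires B2->E, B1->T, B6->F, B7->T; hits B1=T, B2=E, B6=F, B7=T
test 3 (t=0, x=2, z=1) fires B2->S, B1->T, B6->T; hits B1=T, B2=S, B6=T
test 4 (t=2, x=2, z=3) fires B2->E, B1->T, B6->T; hits B1=T, B2=E, B6=T
test 5 (t=0, x=1, z=3) fires B2->S, B1->T, B6->T; hits B1=T, B2=S, B6=T
test 6 (t=1, x=3, z=4) fires B2->E, B1->F, B4->S, B3->F, B6->T; hits B1=F, B2=E, B3=F, B4=S, B6=T
test 7 (t=1, x=2, z=3) fires B2->E, B1->F, B4->S, B3->F, B6->T; hits B1=F, B2=E, B3=F, B4=S, B6=T
test 8 (t=3, x=2, z=1) fires B2->E, B1->F, B4->E, B3->T, B5->T, B6->F, B7->F; hits B1=F, B2=E, B3=T, B4=E, B5=T, B6=F, B7=F
pool-wide coverage (13 outcomes): B1=T, B1=F, B2=S, B2=E, B3=T, B3=F, B4=S, B4=E, B5=T, B6=T, B6=F, B7=T, B7=F
size 1 is not enough: best union over all size-1 subsets is 7/13
size 2 is not enough: best union over all size-2 subsets is 10/13
size 3 is not enough: best union over all size-3 subsets is 12/13
inputs {2, 3, 6, 8} (size 4) cover everything; no size-4 subset with a lexicographically smaller index list covers all 13

Answer: 2, 3, 6, 8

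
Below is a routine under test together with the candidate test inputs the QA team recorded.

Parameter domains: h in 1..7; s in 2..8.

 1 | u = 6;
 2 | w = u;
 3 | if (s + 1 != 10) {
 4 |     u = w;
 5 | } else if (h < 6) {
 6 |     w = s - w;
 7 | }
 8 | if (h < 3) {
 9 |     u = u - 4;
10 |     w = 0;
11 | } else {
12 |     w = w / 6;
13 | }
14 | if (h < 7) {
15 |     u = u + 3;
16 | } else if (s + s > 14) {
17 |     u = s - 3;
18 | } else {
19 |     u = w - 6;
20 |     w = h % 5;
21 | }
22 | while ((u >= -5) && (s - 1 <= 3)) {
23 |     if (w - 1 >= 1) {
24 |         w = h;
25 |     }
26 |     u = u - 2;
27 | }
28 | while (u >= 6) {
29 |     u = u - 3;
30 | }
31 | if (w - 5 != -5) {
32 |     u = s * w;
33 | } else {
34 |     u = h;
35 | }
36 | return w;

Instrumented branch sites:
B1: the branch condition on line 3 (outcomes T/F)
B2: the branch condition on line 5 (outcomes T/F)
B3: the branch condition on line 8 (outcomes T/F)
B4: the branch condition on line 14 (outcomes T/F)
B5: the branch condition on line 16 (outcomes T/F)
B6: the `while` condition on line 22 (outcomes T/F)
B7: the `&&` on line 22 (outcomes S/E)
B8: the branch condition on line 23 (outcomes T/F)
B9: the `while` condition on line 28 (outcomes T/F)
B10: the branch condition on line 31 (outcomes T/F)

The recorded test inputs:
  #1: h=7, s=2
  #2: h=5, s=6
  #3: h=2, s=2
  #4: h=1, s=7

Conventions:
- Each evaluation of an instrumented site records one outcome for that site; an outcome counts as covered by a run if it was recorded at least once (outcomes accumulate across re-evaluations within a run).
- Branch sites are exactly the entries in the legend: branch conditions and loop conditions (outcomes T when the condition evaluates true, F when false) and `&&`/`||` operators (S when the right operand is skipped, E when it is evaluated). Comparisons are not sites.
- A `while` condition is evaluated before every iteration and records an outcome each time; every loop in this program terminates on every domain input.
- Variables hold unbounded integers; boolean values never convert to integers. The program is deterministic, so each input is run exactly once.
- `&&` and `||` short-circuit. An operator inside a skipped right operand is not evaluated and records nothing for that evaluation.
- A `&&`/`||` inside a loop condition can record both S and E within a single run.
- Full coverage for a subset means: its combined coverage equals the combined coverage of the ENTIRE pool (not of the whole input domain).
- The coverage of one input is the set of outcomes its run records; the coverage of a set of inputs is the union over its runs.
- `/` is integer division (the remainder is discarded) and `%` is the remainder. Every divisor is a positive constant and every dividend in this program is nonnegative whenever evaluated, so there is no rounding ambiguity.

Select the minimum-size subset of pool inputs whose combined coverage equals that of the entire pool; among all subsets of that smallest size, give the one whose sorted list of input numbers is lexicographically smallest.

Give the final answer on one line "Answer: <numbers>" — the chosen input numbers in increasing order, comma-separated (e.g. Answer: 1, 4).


input #1 (h=7, s=2): events B1->T, B3->F, B4->F, B5->F, B7->E, B6->T, B8->T, B7->S, B6->F, B9->F, B10->T; covers B1=T, B3=F, B4=F, B5=F, B6=T, B6=F, B7=S, B7=E, B8=T, B9=F, B10=T
input #2 (h=5, s=6): events B1->T, B3->F, B4->T, B7->E, B6->F, B9->T, B9->T, B9->F, B10->T; covers B1=T, B3=F, B4=T, B6=F, B7=E, B9=T, B9=F, B10=T
input #3 (h=2, s=2): events B1->T, B3->T, B4->T, B7->E, B6->T, B8->F, B7->E, B6->T, B8->F, B7->E, B6->T, B8->F, B7->E, B6->T, ...; covers B1=T, B3=T, B4=T, B6=T, B6=F, B7=S, B7=E, B8=F, B9=F, B10=F
input #4 (h=1, s=7): events B1->T, B3->T, B4->T, B7->E, B6->F, B9->F, B10->F; covers B1=T, B3=T, B4=T, B6=F, B7=E, B9=F, B10=F
union over all inputs: B1=T, B3=T, B3=F, B4=T, B4=F, B5=F, B6=T, B6=F, B7=S, B7=E, B8=T, B8=F, B9=T, B9=F, B10=T, B10=F (16 outcomes)
size 1 is not enough: best union over all size-1 subsets is 11/16
size 2 is not enough: best union over all size-2 subsets is 15/16
inputs {1, 2, 3} (size 3) cover everything; no size-3 subset with a lexicographically smaller index list covers all 16
Answer: 1, 2, 3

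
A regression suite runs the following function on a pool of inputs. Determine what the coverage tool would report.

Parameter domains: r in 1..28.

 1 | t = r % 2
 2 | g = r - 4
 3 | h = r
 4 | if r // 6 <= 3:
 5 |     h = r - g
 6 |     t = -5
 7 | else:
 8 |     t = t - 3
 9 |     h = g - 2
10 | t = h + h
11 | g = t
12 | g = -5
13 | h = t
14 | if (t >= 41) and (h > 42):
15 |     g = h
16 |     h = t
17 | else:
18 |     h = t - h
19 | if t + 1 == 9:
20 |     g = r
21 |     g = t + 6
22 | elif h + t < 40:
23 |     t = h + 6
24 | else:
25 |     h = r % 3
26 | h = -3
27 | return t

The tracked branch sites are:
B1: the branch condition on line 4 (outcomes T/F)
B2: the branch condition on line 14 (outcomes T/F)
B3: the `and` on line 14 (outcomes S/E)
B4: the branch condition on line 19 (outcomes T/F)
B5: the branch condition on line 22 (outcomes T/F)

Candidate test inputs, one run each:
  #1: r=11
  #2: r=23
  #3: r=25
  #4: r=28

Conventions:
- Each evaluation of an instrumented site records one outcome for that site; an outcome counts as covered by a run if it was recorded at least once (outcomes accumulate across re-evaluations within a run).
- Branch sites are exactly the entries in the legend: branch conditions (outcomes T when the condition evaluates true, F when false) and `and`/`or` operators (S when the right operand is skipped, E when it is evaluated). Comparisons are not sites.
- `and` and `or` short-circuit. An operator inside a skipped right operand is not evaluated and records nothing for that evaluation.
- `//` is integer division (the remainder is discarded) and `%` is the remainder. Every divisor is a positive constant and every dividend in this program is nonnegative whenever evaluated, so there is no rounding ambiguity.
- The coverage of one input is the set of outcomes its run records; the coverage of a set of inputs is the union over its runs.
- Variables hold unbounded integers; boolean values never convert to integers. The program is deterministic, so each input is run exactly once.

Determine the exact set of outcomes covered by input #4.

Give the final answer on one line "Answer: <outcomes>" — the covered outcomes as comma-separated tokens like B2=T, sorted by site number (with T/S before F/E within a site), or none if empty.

Event log for input #4 (r=28):
  B1->F, B3->E, B2->T, B4->F, B5->F
deduplicating events, the covered set is: B1=F, B2=T, B3=E, B4=F, B5=F

Answer: B1=F, B2=T, B3=E, B4=F, B5=F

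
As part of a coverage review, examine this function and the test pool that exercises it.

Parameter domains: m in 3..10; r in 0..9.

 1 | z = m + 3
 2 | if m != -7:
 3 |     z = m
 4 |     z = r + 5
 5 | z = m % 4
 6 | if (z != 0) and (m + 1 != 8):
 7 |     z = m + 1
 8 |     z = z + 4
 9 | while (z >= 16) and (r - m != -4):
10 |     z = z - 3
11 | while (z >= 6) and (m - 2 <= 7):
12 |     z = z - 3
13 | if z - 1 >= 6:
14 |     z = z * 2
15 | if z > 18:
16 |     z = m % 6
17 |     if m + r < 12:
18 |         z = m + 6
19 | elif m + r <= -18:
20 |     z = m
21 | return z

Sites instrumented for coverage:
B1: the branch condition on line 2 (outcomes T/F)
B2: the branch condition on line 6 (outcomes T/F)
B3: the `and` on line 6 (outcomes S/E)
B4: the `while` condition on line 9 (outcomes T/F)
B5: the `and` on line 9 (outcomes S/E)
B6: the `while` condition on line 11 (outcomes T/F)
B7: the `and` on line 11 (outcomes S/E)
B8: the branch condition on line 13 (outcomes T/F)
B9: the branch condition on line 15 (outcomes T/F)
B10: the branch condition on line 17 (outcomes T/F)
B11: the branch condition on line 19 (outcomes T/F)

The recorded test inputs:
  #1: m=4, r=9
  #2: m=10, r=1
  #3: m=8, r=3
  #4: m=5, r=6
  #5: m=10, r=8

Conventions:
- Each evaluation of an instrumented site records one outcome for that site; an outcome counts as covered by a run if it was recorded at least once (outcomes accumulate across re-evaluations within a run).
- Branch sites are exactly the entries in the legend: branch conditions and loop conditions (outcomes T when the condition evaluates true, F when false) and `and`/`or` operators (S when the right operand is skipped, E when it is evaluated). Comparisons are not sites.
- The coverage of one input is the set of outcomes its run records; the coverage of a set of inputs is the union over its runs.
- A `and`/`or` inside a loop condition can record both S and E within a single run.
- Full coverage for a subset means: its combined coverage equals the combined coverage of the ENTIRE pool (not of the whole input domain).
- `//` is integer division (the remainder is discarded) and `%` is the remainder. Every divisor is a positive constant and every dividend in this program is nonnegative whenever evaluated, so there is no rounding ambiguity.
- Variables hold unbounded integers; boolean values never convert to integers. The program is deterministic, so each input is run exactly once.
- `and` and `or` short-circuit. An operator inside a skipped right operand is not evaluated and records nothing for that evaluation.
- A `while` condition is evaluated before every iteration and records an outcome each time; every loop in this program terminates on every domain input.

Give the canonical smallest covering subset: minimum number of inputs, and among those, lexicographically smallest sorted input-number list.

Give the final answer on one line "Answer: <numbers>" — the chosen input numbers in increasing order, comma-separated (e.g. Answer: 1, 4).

run #1 (m=4, r=9) runs B1->T, B3->S, B2->F, B5->S, B4->F, B7->S, B6->F, B8->F, B9->F, B11->F; records B1=T, B2=F, B3=S, B4=F, B5=S, B6=F, B7=S, B8=F, B9=F, B11=F
run #2 (m=10, r=1) runs B1->T, B3->E, B2->T, B5->S, B4->F, B7->E, B6->F, B8->T, B9->T, B10->T; records B1=T, B2=T, B3=E, B4=F, B5=S, B6=F, B7=E, B8=T, B9=T, B10=T
run #3 (m=8, r=3) runs B1->T, B3->S, B2->F, B5->S, B4->F, B7->S, B6->F, B8->F, B9->F, B11->F; records B1=T, B2=F, B3=S, B4=F, B5=S, B6=F, B7=S, B8=F, B9=F, B11=F
run #4 (m=5, r=6) runs B1->T, B3->E, B2->T, B5->S, B4->F, B7->E, B6->T, B7->E, B6->T, B7->S, B6->F, B8->F, B9->F, B11->F; records B1=T, B2=T, B3=E, B4=F, B5=S, B6=T, B6=F, B7=S, B7=E, B8=F, B9=F, B11=F
run #5 (m=10, r=8) runs B1->T, B3->E, B2->T, B5->S, B4->F, B7->E, B6->F, B8->T, B9->T, B10->F; records B1=T, B2=T, B3=E, B4=F, B5=S, B6=F, B7=E, B8=T, B9=T, B10=F
pool-wide coverage (18 outcomes): B1=T, B2=T, B2=F, B3=S, B3=E, B4=F, B5=S, B6=T, B6=F, B7=S, B7=E, B8=T, B8=F, B9=T, B9=F, B10=T, B10=F, B11=F
checked all size-1 subsets: none covers 18 outcomes (max 12/18)
checked all size-2 subsets: none covers 18 outcomes (max 16/18)
checked all size-3 subsets: none covers 18 outcomes (max 17/18)
the canonical winner is {1, 2, 4, 5}: size 4, full 18-outcome coverage, earliest index list among size-4 covers

Answer: 1, 2, 4, 5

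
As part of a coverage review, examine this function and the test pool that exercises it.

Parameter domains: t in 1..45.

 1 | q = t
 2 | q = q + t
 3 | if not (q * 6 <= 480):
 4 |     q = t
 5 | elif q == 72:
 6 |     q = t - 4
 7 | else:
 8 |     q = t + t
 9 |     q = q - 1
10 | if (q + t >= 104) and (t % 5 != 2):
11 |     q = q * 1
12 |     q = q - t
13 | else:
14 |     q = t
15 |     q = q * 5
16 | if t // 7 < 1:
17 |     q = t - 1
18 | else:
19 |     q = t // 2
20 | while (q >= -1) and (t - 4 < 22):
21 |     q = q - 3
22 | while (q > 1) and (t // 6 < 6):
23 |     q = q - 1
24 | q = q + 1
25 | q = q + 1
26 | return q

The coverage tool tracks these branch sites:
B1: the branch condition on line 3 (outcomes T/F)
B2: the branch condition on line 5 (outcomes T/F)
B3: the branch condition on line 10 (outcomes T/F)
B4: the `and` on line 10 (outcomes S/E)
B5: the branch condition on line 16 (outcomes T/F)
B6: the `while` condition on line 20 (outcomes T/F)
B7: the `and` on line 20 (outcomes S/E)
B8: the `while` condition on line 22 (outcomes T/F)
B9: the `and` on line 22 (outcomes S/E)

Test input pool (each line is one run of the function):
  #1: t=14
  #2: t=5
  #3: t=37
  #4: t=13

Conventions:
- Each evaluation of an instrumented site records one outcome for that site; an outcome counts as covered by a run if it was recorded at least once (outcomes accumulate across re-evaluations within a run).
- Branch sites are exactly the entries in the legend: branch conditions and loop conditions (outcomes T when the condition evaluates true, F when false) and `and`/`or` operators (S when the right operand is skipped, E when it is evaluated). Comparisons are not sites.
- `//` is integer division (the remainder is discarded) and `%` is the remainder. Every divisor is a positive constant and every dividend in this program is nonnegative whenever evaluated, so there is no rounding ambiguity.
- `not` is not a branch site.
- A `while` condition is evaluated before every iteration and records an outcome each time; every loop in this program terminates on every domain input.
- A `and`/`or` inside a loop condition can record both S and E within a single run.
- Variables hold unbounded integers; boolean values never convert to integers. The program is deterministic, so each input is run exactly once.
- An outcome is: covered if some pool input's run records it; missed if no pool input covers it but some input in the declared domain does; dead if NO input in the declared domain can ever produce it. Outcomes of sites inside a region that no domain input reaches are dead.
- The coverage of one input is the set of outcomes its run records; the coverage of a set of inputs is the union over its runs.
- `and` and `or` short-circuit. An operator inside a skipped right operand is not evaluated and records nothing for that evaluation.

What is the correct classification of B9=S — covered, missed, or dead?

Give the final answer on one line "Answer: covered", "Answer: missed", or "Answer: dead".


B9=S is recorded by pool input(s) 1, 2, 4 -> covered
Answer: covered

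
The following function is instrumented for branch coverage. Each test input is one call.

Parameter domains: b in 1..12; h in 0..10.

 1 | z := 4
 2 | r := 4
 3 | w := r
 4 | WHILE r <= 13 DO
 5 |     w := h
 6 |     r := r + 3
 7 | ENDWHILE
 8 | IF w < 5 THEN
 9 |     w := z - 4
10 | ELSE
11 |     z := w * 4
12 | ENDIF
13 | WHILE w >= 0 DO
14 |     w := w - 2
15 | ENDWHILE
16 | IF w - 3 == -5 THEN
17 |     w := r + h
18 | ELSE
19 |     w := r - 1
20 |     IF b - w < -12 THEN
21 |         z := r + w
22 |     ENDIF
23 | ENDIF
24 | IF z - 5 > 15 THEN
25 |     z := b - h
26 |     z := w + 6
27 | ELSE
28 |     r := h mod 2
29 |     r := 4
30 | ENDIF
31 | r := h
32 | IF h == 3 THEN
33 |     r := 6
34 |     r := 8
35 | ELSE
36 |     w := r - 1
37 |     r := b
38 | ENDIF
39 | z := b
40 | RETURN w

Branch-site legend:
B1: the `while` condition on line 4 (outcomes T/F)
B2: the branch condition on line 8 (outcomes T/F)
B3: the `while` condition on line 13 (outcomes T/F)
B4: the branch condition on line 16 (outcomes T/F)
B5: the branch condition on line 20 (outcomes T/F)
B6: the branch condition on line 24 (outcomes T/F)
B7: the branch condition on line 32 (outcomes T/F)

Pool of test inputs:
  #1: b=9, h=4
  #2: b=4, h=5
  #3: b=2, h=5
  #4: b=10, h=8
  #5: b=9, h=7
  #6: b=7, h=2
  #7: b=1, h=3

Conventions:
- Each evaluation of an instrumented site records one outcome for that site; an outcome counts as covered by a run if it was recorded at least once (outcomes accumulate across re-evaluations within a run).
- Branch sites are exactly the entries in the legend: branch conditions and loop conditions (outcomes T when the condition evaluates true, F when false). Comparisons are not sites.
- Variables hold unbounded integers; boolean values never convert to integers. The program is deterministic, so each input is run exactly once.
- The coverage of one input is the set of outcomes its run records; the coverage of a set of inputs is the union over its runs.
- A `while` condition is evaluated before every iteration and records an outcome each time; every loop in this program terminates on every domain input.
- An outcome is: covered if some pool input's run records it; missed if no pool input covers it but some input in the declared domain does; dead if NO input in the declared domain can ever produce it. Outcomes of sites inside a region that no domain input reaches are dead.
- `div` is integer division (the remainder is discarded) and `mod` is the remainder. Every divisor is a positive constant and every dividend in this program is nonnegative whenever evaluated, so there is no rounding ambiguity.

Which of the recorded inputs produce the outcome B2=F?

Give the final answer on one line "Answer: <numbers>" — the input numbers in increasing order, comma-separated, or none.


input #1 (b=9, h=4): does not produce B2=F
input #2 (b=4, h=5): produces B2=F
input #3 (b=2, h=5): produces B2=F
input #4 (b=10, h=8): produces B2=F
input #5 (b=9, h=7): produces B2=F
input #6 (b=7, h=2): does not produce B2=F
input #7 (b=1, h=3): does not produce B2=F
Answer: 2, 3, 4, 5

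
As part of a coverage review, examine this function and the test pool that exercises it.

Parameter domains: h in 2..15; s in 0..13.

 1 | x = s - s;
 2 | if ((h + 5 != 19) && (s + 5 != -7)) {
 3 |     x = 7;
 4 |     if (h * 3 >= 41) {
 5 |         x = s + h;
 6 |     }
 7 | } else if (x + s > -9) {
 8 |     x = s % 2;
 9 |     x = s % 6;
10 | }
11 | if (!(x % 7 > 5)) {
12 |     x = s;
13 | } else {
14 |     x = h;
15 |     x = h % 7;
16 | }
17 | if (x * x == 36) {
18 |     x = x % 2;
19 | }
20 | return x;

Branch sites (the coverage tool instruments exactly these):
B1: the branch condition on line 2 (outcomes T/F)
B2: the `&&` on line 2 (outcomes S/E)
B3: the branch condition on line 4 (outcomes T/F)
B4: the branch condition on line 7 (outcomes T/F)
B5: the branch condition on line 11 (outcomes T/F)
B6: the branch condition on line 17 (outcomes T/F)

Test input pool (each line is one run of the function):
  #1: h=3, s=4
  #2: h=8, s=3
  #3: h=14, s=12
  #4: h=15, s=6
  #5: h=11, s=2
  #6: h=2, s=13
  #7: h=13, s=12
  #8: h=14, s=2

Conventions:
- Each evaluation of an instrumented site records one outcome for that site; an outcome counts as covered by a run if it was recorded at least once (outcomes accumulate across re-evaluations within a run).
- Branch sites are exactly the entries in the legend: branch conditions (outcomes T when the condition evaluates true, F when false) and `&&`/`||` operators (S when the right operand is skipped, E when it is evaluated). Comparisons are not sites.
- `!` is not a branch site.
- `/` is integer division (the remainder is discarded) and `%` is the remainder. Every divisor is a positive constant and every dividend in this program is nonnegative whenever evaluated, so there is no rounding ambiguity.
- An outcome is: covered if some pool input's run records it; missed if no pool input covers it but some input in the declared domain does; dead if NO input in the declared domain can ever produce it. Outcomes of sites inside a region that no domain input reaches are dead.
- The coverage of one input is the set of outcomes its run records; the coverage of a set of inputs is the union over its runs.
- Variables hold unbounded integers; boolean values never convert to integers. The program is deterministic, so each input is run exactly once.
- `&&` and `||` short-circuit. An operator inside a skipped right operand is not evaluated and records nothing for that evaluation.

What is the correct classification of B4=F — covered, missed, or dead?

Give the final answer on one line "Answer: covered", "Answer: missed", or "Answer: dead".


no pool input records B4=F
checking all 196 inputs in the declared domain: B4=F is never recorded -> dead
Answer: dead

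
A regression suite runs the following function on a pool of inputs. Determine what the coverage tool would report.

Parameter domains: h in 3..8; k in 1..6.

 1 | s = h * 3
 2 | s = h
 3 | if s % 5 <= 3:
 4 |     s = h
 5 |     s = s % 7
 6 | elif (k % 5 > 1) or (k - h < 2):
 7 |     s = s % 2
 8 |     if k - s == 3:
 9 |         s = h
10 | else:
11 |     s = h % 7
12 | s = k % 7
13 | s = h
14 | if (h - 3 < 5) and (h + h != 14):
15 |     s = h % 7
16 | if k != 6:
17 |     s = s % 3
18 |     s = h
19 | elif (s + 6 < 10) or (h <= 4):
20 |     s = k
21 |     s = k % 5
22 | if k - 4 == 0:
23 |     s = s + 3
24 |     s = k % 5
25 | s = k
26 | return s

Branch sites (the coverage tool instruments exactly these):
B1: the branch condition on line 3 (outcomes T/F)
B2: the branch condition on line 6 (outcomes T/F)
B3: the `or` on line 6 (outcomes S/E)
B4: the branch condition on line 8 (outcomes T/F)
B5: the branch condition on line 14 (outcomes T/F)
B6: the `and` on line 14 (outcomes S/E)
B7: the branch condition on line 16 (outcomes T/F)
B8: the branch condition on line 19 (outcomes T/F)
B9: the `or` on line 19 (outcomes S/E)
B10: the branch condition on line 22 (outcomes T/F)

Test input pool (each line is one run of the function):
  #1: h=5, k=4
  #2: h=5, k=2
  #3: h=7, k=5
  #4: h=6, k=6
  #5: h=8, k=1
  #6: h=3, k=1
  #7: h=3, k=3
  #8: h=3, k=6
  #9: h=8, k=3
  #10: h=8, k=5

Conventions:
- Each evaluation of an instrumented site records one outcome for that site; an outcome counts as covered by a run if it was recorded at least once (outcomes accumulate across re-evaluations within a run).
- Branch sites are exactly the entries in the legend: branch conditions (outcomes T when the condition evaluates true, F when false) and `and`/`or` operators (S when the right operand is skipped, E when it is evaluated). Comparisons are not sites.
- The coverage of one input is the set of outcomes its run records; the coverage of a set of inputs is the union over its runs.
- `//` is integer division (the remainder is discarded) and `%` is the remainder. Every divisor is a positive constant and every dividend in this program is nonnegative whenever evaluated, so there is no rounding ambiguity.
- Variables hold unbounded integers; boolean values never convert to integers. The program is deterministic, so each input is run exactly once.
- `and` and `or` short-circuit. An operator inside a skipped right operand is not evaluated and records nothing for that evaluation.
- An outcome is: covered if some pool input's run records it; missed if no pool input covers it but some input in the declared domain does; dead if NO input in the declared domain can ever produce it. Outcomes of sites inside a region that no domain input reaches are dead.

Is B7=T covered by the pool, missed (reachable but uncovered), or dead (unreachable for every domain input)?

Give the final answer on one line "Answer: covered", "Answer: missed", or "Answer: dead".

B7=T is recorded by pool input(s) 1, 2, 3, 5, 6, 7, 9, 10 -> covered

Answer: covered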